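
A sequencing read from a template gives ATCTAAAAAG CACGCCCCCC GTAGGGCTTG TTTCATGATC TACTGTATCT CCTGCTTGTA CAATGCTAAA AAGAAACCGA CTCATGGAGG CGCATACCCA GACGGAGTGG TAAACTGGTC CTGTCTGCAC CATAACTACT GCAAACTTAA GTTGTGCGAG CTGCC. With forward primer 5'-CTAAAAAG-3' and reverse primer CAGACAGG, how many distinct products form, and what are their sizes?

The forward primer CTAAAAAG matches the top strand at positions 3–10, 66–73.
The reverse primer's reverse complement is CCTGTCTG, matching at positions 120–127.
Each forward site pairs with the reverse site to give a product ending at position 127: sizes 125, 62 bp.

Two products: 125 bp, 62 bp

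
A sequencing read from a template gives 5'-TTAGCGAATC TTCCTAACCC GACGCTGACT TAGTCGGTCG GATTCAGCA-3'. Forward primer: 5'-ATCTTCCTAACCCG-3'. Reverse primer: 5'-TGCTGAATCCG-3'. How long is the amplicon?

42 bp

Forward primer ATCTTCCTAACCCG is found on the top strand at positions 8–21.
The reverse primer's reverse complement is CGGATTCAGCA, which matches the template at positions 39–49.
Amplicon spans positions 8–49: 42 bp.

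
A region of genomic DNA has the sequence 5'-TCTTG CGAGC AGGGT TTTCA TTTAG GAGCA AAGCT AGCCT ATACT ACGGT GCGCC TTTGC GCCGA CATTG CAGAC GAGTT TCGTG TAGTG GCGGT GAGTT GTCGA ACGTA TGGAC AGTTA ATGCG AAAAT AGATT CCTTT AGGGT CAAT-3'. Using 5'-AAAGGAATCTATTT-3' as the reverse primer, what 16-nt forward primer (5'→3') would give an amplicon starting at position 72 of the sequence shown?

The reverse primer's reverse complement AAATAGATTCCTTT matches the template at positions 127–140; the product starts at position 72.
The forward primer is identical to the top strand over positions 72–87: AGACGAGTTTCGTGTA.

5'-AGACGAGTTTCGTGTA-3'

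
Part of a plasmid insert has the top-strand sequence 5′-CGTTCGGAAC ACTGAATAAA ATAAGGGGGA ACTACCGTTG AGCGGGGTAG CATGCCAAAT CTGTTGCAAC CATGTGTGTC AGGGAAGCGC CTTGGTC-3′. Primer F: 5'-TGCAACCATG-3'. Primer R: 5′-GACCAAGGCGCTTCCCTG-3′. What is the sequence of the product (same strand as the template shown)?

Scanning the template, TGCAACCATG occurs at positions 65–74; this primer anneals to the bottom strand there with its 3' end pointing downstream.
Taking the reverse complement of GACCAAGGCGCTTCCCTG gives CAGGGAAGCGCCTTGGTC, found at positions 80–97 on the template; the primer anneals here to the top strand with its 3' end pointing upstream.
The product is the template from position 65 through 97 (33 bp).

5'-TGCAACCATGTGTGTCAGGGAAGCGCCTTGGTC-3'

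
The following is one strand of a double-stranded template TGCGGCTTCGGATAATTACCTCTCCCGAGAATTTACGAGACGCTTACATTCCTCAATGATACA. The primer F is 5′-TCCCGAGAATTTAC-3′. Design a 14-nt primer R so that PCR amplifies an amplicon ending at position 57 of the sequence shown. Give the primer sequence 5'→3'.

5'-ATTGAGGAATGTAA-3'

The forward primer binds at positions 23–36; the product's 3' end on the top strand is position 57.
The reverse primer anneals to the top strand over positions 44–57, i.e. to TTACATTCCTCAAT.
Its sequence written 5'→3' is the reverse complement: ATTGAGGAATGTAA.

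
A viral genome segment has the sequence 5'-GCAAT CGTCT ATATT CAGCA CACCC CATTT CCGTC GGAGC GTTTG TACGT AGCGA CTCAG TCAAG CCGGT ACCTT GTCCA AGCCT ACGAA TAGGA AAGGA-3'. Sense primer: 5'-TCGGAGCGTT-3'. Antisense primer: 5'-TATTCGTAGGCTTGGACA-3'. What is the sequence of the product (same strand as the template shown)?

Forward primer TCGGAGCGTT is found on the top strand at positions 34–43.
The reverse primer's reverse complement is TGTCCAAGCCTACGAATA, which matches the template at positions 75–92.
The product is the template from position 34 through 92 (59 bp).

5'-TCGGAGCGTTTGTACGTAGCGACTCAGTCAAGCCGGTACCTTGTCCAAGCCTACGAATA-3'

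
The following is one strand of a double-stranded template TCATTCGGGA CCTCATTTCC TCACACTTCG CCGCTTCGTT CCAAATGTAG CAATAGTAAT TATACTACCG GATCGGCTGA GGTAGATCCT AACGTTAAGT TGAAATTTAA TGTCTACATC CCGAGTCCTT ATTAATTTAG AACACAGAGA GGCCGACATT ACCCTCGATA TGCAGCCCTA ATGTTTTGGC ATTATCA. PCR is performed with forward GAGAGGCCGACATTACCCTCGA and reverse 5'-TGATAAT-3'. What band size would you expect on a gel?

The forward primer matches the template at positions 147–168.
Taking the reverse complement of TGATAAT gives ATTATCA, found at positions 191–197 on the template; the primer anneals here to the top strand with its 3' end pointing upstream.
The product runs from position 147 to position 197, so its length is 197 − 147 + 1 = 51 bp.

51 bp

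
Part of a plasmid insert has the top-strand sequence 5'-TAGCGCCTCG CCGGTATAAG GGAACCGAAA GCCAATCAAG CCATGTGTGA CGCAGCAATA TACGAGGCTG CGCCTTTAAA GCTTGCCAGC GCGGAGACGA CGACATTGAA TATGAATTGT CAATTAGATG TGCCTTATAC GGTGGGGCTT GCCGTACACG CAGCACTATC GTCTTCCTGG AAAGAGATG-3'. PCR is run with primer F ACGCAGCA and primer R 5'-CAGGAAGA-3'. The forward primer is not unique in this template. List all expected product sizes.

130 bp, 22 bp

The forward primer ACGCAGCA matches the top strand at positions 50–57, 158–165.
The reverse primer's reverse complement is TCTTCCTG, matching at positions 172–179.
Each forward site pairs with the reverse site to give a product ending at position 179: sizes 130, 22 bp.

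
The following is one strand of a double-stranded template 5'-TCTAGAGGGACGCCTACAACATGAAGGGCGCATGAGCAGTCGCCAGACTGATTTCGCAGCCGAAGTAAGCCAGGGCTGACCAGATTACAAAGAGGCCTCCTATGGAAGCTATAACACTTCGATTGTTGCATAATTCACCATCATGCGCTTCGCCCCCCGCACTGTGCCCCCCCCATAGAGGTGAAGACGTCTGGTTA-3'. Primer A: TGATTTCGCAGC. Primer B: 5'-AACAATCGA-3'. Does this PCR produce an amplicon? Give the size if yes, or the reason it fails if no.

Primer A (TGATTTCGCAGC) matches the top strand at positions 49–60; it acts as a forward primer.
Primer B's reverse complement is TCGATTGTT, matching the top strand at positions 119–127; it acts as a reverse primer.
The 3' ends face each other across positions 49–127, giving a 79 bp product.

Yes — a 79 bp product.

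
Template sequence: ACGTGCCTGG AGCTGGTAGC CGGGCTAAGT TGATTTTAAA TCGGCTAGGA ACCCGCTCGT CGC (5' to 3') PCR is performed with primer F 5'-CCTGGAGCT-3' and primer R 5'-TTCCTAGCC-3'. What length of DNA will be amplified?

The forward primer matches the template at positions 6–14.
Reverse complement of the reverse primer: GGCTAGGAA. This occurs on the top strand at positions 43–51.
Amplicon spans positions 6–51: 46 bp.

46 bp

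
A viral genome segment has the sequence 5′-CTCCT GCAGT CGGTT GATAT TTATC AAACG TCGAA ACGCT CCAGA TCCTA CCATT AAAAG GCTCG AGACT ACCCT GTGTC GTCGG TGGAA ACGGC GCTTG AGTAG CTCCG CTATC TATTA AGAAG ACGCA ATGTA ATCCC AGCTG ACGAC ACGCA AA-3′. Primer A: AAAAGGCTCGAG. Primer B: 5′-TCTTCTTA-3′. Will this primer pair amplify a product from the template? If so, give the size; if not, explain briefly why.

Yes — a 71 bp product.

Primer A (AAAAGGCTCGAG) matches the top strand at positions 56–67; it acts as a forward primer.
Primer B's reverse complement is TAAGAAGA, matching the top strand at positions 119–126; it acts as a reverse primer.
The 3' ends face each other across positions 56–126, giving a 71 bp product.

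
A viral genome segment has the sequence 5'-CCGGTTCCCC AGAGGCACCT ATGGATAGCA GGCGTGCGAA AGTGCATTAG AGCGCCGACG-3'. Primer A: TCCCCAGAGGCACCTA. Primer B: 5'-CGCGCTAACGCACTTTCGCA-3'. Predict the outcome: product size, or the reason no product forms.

Primer B (CGCGCTAACGCACTTTCGCA) does not match the top strand, and its reverse complement TGCGAAAGTGCGTTAGCGCG does not match either.
With no annealing site for primer B, no amplification occurs.

No product — primer B has no binding site in the template.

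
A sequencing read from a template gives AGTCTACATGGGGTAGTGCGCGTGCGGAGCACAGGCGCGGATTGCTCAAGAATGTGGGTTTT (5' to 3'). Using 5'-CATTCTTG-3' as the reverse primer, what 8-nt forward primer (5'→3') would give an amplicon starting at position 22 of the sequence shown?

The reverse primer's reverse complement CAAGAATG matches the template at positions 47–54; the product starts at position 22.
The forward primer is identical to the top strand over positions 22–29: GTGCGGAG.

5'-GTGCGGAG-3'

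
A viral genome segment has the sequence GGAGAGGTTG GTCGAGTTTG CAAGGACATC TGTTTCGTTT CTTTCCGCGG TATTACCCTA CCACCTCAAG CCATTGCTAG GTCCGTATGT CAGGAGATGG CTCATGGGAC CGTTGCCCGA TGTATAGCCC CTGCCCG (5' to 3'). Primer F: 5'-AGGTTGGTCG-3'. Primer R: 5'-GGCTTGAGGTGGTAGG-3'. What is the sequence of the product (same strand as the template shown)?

Scanning the template, AGGTTGGTCG occurs at positions 5–14; this primer anneals to the bottom strand there with its 3' end pointing downstream.
Taking the reverse complement of GGCTTGAGGTGGTAGG gives CCTACCACCTCAAGCC, found at positions 57–72 on the template; the primer anneals here to the top strand with its 3' end pointing upstream.
The product is the template from position 5 through 72 (68 bp).

5'-AGGTTGGTCGAGTTTGCAAGGACATCTGTTTCGTTTCTTTCCGCGGTATTACCCTACCACCTCAAGCC-3'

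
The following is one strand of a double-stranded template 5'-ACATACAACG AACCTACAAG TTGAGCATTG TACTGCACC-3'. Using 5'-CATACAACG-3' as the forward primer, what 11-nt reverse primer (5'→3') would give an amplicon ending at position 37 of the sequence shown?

5'-TGCAGTACAAT-3'

The forward primer binds at positions 2–10; the product's 3' end on the top strand is position 37.
The reverse primer anneals to the top strand over positions 27–37, i.e. to ATTGTACTGCA.
Its sequence written 5'→3' is the reverse complement: TGCAGTACAAT.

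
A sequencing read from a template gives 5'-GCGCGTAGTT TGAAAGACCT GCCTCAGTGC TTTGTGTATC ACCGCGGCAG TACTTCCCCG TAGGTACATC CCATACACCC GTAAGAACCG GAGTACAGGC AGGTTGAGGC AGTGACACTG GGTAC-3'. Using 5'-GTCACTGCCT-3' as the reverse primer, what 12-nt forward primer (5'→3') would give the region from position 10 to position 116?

The reverse primer's reverse complement AGGCAGTGAC matches the template at positions 107–116; the product starts at position 10.
The forward primer is identical to the top strand over positions 10–21: TTGAAAGACCTG.

5'-TTGAAAGACCTG-3'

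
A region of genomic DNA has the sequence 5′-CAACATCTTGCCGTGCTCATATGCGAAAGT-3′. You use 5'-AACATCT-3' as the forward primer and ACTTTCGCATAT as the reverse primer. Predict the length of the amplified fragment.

Forward primer AACATCT is found on the top strand at positions 2–8.
The reverse primer's reverse complement is ATATGCGAAAGT, which matches the template at positions 19–30.
Product length = (reverse-primer end) − (forward-primer start) + 1 = 30 − 2 + 1 = 29 bp.

29 bp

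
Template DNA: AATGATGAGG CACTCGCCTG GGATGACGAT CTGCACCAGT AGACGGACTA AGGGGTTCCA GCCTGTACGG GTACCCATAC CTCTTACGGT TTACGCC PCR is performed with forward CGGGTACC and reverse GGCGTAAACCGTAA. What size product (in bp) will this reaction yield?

30 bp

Scanning the template, CGGGTACC occurs at positions 68–75; this primer anneals to the bottom strand there with its 3' end pointing downstream.
The reverse primer's reverse complement is TTACGGTTTACGCC, which matches the template at positions 84–97.
Product length = (reverse-primer end) − (forward-primer start) + 1 = 97 − 68 + 1 = 30 bp.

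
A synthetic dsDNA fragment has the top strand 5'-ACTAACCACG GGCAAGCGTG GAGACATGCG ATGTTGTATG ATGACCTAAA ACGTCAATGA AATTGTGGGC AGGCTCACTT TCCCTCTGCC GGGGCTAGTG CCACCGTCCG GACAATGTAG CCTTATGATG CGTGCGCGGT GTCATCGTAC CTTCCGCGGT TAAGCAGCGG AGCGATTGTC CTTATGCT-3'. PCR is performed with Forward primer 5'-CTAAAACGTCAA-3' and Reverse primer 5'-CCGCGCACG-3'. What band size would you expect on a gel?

Scanning the template, CTAAAACGTCAA occurs at positions 46–57; this primer anneals to the bottom strand there with its 3' end pointing downstream.
Reverse complement of the reverse primer: CGTGCGCGG. This occurs on the top strand at positions 131–139.
Amplicon spans positions 46–139: 94 bp.

94 bp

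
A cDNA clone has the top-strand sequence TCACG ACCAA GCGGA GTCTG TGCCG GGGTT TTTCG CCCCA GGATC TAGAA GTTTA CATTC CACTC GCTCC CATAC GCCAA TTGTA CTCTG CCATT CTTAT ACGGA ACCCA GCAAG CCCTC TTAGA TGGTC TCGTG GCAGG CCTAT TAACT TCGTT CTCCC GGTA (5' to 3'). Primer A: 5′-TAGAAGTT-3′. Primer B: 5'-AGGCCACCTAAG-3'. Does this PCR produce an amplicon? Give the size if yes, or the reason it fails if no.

No product — primer B has no binding site in the template.

Primer B (AGGCCACCTAAG) does not match the top strand, and its reverse complement CTTAGGTGGCCT does not match either.
With no annealing site for primer B, no amplification occurs.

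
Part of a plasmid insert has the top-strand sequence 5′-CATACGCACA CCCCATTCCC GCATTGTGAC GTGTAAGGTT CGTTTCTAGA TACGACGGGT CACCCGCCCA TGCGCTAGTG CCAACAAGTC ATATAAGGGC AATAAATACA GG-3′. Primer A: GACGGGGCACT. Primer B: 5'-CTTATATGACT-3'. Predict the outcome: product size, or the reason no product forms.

No product — primer A has no binding site in the template.

Primer A (GACGGGGCACT) does not match the top strand, and its reverse complement AGTGCCCCGTC does not match either.
With no annealing site for primer A, no amplification occurs.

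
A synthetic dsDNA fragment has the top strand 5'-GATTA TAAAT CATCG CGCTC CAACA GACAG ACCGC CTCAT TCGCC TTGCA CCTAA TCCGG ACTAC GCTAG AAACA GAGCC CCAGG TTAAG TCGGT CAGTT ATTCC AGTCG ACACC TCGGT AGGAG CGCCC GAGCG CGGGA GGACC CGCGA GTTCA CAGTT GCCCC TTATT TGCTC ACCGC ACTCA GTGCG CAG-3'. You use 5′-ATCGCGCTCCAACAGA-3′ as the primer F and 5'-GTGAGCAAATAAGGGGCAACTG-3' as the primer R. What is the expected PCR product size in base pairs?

The forward primer matches the template at positions 12–27.
The reverse primer's reverse complement is CAGTTGCCCCTTATTTGCTCAC, which matches the template at positions 156–177.
The product runs from position 12 to position 177, so its length is 177 − 12 + 1 = 166 bp.

166 bp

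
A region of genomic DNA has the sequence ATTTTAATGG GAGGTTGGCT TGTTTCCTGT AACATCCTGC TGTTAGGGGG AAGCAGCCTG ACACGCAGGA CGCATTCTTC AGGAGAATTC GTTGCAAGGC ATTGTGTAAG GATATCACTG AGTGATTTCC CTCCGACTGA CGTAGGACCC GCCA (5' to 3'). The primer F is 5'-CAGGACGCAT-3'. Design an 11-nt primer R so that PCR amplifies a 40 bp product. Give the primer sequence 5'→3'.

5'-ACAATGCCTTG-3'

The forward primer binds at positions 66–75, so a 40 bp product ends at position 66 + 40 − 1 = 105.
The reverse primer anneals to the top strand over positions 95–105, i.e. to CAAGGCATTGT.
Its sequence written 5'→3' is the reverse complement: ACAATGCCTTG.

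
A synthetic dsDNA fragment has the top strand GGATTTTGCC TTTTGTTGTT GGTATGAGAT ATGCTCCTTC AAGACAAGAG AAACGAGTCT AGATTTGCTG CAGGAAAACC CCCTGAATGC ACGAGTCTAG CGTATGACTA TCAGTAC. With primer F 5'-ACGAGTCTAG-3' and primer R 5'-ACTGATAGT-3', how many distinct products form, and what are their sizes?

The forward primer ACGAGTCTAG matches the top strand at positions 53–62, 91–100.
The reverse primer's reverse complement is ACTATCAGT, matching at positions 107–115.
Each forward site pairs with the reverse site to give a product ending at position 115: sizes 63, 25 bp.

Two products: 63 bp, 25 bp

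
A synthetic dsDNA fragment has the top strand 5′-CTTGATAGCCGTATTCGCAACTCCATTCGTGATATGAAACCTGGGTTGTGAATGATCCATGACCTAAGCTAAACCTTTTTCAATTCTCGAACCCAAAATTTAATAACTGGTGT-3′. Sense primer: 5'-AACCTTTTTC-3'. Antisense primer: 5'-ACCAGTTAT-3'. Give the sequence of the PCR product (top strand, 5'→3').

5'-AACCTTTTTCAATTCTCGAACCCAAAATTTAATAACTGGT-3'

The forward primer matches the template at positions 72–81.
Reverse complement of the reverse primer: ATAACTGGT. This occurs on the top strand at positions 103–111.
The product is the template from position 72 through 111 (40 bp).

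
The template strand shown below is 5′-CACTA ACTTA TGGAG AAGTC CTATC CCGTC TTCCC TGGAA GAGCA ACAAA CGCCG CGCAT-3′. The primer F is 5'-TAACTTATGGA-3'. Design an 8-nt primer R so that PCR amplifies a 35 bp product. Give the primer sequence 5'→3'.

The forward primer binds at positions 4–14, so a 35 bp product ends at position 4 + 35 − 1 = 38.
The reverse primer anneals to the top strand over positions 31–38, i.e. to TTCCCTGG.
Its sequence written 5'→3' is the reverse complement: CCAGGGAA.

5'-CCAGGGAA-3'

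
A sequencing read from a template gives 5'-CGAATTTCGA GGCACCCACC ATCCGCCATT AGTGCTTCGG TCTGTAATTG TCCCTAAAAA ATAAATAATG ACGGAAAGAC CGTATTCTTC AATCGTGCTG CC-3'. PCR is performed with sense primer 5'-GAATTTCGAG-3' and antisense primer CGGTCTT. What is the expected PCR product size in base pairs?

81 bp

Scanning the template, GAATTTCGAG occurs at positions 2–11; this primer anneals to the bottom strand there with its 3' end pointing downstream.
Taking the reverse complement of CGGTCTT gives AAGACCG, found at positions 76–82 on the template; the primer anneals here to the top strand with its 3' end pointing upstream.
Product length = (reverse-primer end) − (forward-primer start) + 1 = 82 − 2 + 1 = 81 bp.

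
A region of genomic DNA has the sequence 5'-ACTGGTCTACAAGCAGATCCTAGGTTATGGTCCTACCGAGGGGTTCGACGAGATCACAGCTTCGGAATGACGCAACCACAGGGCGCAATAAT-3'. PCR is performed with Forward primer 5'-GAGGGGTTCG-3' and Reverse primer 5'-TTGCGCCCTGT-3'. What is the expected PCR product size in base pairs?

51 bp

Forward primer GAGGGGTTCG is found on the top strand at positions 38–47.
The reverse primer's reverse complement is ACAGGGCGCAA, which matches the template at positions 78–88.
Product length = (reverse-primer end) − (forward-primer start) + 1 = 88 − 38 + 1 = 51 bp.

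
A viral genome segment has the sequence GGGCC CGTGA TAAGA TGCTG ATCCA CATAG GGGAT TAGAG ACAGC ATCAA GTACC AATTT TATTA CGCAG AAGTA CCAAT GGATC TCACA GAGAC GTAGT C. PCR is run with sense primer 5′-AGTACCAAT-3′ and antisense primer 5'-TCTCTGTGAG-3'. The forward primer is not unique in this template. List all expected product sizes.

The forward primer AGTACCAAT matches the top strand at positions 50–58, 72–80.
The reverse primer's reverse complement is CTCACAGAGA, matching at positions 85–94.
Each forward site pairs with the reverse site to give a product ending at position 94: sizes 45, 23 bp.

45 bp, 23 bp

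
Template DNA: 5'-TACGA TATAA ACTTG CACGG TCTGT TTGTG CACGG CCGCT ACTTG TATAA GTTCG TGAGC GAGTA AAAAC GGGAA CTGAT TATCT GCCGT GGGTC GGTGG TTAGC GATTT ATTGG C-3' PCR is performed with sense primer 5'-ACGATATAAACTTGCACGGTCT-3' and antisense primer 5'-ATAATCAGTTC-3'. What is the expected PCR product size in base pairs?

82 bp

Scanning the template, ACGATATAAACTTGCACGGTCT occurs at positions 2–23; this primer anneals to the bottom strand there with its 3' end pointing downstream.
Taking the reverse complement of ATAATCAGTTC gives GAACTGATTAT, found at positions 73–83 on the template; the primer anneals here to the top strand with its 3' end pointing upstream.
Amplicon spans positions 2–83: 82 bp.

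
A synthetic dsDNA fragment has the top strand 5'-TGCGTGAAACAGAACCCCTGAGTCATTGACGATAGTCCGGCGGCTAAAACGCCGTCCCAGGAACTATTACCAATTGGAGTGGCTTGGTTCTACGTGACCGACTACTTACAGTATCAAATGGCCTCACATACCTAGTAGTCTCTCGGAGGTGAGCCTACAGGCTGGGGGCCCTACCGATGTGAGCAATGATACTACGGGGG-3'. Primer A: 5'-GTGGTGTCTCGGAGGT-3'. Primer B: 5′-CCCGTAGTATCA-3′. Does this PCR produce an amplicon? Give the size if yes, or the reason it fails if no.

Primer A (GTGGTGTCTCGGAGGT) does not match the top strand, and its reverse complement ACCTCCGAGACACCAC does not match either.
With no annealing site for primer A, no amplification occurs.

No product — primer A has no binding site in the template.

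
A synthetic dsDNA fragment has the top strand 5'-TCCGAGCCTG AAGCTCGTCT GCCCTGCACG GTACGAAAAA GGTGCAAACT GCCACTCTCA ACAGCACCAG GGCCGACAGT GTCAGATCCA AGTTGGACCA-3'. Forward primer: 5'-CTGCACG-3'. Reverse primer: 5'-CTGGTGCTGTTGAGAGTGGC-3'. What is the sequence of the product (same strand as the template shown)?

5'-CTGCACGGTACGAAAAAGGTGCAAACTGCCACTCTCAACAGCACCAG-3'

The forward primer matches the template at positions 24–30.
Taking the reverse complement of CTGGTGCTGTTGAGAGTGGC gives GCCACTCTCAACAGCACCAG, found at positions 51–70 on the template; the primer anneals here to the top strand with its 3' end pointing upstream.
The product is the template from position 24 through 70 (47 bp).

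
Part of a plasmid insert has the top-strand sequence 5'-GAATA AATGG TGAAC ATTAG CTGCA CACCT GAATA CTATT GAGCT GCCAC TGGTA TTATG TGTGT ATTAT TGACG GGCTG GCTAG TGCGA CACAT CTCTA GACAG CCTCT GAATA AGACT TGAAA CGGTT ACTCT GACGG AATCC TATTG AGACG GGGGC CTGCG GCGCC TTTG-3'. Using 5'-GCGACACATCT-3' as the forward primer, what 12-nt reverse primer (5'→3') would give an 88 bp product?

The forward primer binds at positions 87–97, so an 88 bp product ends at position 87 + 88 − 1 = 174.
The reverse primer anneals to the top strand over positions 163–174, i.e. to GCGGCGCCTTTG.
Its sequence written 5'→3' is the reverse complement: CAAAGGCGCCGC.

5'-CAAAGGCGCCGC-3'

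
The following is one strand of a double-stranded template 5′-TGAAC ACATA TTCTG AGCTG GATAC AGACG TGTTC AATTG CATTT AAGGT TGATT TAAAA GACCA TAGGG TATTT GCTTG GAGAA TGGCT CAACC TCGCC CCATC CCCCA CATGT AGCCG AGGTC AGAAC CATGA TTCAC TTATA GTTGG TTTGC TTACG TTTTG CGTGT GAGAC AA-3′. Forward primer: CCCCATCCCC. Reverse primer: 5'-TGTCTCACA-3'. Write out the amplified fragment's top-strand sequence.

Scanning the template, CCCCATCCCC occurs at positions 99–108; this primer anneals to the bottom strand there with its 3' end pointing downstream.
Reverse complement of the reverse primer: TGTGAGACA. This occurs on the top strand at positions 168–176.
The product is the template from position 99 through 176 (78 bp).

5'-CCCCATCCCCCACATGTAGCCGAGGTCAGAACCATGATTCACTTATAGTTGGTTTGCTTACGTTTTGCGTGTGAGACA-3'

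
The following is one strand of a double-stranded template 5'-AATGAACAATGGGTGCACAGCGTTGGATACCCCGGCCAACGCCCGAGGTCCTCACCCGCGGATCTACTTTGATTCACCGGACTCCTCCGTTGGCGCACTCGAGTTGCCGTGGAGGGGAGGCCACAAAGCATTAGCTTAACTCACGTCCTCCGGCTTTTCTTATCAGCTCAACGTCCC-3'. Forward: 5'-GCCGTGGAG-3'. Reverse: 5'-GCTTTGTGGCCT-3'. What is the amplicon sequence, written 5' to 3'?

Scanning the template, GCCGTGGAG occurs at positions 106–114; this primer anneals to the bottom strand there with its 3' end pointing downstream.
The reverse primer's reverse complement is AGGCCACAAAGC, which matches the template at positions 118–129.
The product is the template from position 106 through 129 (24 bp).

5'-GCCGTGGAGGGGAGGCCACAAAGC-3'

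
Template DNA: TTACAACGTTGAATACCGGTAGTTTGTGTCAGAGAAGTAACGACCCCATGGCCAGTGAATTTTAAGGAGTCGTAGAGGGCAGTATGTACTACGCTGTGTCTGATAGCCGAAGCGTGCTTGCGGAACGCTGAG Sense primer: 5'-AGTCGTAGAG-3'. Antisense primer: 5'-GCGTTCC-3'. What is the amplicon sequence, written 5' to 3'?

5'-AGTCGTAGAGGGCAGTATGTACTACGCTGTGTCTGATAGCCGAAGCGTGCTTGCGGAACGC-3'

The forward primer matches the template at positions 68–77.
Taking the reverse complement of GCGTTCC gives GGAACGC, found at positions 122–128 on the template; the primer anneals here to the top strand with its 3' end pointing upstream.
The product is the template from position 68 through 128 (61 bp).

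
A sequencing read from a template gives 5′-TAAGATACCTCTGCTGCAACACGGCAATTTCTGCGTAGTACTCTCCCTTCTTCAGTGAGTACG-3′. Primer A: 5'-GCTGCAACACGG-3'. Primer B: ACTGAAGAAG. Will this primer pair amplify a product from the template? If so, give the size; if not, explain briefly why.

Primer A (GCTGCAACACGG) matches the top strand at positions 13–24; it acts as a forward primer.
Primer B's reverse complement is CTTCTTCAGT, matching the top strand at positions 47–56; it acts as a reverse primer.
The 3' ends face each other across positions 13–56, giving a 44 bp product.

Yes — a 44 bp product.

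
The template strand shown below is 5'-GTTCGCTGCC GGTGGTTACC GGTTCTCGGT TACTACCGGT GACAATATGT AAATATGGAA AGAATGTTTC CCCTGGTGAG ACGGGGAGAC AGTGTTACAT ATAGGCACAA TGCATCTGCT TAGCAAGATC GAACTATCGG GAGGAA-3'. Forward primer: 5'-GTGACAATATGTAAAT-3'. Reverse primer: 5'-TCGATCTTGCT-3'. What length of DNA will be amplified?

The forward primer matches the template at positions 39–54.
Taking the reverse complement of TCGATCTTGCT gives AGCAAGATCGA, found at positions 122–132 on the template; the primer anneals here to the top strand with its 3' end pointing upstream.
Product length = (reverse-primer end) − (forward-primer start) + 1 = 132 − 39 + 1 = 94 bp.

94 bp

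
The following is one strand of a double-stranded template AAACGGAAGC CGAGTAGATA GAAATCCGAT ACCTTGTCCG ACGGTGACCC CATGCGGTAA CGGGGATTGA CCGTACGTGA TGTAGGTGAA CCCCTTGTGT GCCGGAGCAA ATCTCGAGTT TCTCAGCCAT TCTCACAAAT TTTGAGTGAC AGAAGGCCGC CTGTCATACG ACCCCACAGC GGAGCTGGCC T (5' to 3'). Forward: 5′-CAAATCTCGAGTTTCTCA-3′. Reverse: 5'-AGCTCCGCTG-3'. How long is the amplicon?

Scanning the template, CAAATCTCGAGTTTCTCA occurs at positions 108–125; this primer anneals to the bottom strand there with its 3' end pointing downstream.
Taking the reverse complement of AGCTCCGCTG gives CAGCGGAGCT, found at positions 177–186 on the template; the primer anneals here to the top strand with its 3' end pointing upstream.
Product length = (reverse-primer end) − (forward-primer start) + 1 = 186 − 108 + 1 = 79 bp.

79 bp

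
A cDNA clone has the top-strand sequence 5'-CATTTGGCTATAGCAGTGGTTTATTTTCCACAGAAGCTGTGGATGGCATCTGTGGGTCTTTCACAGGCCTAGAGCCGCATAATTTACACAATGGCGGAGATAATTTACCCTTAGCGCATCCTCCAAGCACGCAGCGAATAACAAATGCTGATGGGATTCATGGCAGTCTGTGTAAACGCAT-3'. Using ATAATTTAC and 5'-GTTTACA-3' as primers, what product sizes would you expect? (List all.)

The forward primer ATAATTTAC matches the top strand at positions 79–87, 100–108.
The reverse primer's reverse complement is TGTAAAC, matching at positions 171–177.
Each forward site pairs with the reverse site to give a product ending at position 177: sizes 99, 78 bp.

99 bp, 78 bp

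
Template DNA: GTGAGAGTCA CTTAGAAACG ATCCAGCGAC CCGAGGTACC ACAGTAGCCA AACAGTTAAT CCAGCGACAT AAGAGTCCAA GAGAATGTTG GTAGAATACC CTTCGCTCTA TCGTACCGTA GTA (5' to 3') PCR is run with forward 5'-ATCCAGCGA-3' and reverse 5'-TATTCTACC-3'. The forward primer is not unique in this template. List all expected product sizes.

78 bp, 40 bp

The forward primer ATCCAGCGA matches the top strand at positions 21–29, 59–67.
The reverse primer's reverse complement is GGTAGAATA, matching at positions 90–98.
Each forward site pairs with the reverse site to give a product ending at position 98: sizes 78, 40 bp.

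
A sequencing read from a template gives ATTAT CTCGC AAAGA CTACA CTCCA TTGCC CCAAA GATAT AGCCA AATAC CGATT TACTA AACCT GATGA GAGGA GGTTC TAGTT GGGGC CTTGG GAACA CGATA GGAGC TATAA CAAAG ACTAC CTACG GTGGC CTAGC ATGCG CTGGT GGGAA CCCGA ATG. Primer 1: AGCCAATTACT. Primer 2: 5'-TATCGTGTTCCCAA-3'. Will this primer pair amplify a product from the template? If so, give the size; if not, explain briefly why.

Primer 1 (AGCCAATTACT) does not match the top strand, and its reverse complement AGTAATTGGCT does not match either.
With no annealing site for primer 1, no amplification occurs.

No product — primer 1 has no binding site in the template.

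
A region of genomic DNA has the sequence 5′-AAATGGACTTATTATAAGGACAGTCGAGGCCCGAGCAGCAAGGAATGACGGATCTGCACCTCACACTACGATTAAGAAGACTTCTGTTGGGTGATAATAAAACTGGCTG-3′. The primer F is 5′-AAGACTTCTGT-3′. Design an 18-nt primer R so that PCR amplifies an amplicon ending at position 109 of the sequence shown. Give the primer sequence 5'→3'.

5'-CAGCCAGTTTTATTATCA-3'

The forward primer binds at positions 77–87; the product's 3' end on the top strand is position 109.
The reverse primer anneals to the top strand over positions 92–109, i.e. to TGATAATAAAACTGGCTG.
Its sequence written 5'→3' is the reverse complement: CAGCCAGTTTTATTATCA.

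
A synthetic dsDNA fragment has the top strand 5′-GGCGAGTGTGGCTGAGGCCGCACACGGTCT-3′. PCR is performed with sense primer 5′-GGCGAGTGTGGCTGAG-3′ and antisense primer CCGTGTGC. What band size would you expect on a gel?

27 bp

Forward primer GGCGAGTGTGGCTGAG is found on the top strand at positions 1–16.
Taking the reverse complement of CCGTGTGC gives GCACACGG, found at positions 20–27 on the template; the primer anneals here to the top strand with its 3' end pointing upstream.
Product length = (reverse-primer end) − (forward-primer start) + 1 = 27 − 1 + 1 = 27 bp.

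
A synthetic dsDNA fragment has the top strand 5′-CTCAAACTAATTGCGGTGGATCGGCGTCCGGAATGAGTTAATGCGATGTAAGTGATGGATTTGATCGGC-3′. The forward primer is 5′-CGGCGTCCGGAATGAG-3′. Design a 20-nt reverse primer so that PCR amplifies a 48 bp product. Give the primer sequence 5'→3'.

The forward primer binds at positions 22–37, so a 48 bp product ends at position 22 + 48 − 1 = 69.
The reverse primer anneals to the top strand over positions 50–69, i.e. to AAGTGATGGATTTGATCGGC.
Its sequence written 5'→3' is the reverse complement: GCCGATCAAATCCATCACTT.

5'-GCCGATCAAATCCATCACTT-3'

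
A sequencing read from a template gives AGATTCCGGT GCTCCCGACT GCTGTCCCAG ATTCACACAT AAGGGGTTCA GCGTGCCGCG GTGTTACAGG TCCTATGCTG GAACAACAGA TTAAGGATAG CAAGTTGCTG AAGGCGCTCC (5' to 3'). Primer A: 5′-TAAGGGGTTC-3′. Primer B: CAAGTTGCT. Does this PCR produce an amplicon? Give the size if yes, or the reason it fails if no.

No product — both primers anneal to the same strand and extend in the same direction.

Primer A (TAAGGGGTTC) matches the top strand at positions 40–49 (3' end points downstream).
Primer B (CAAGTTGCT) also matches the top strand directly, at positions 101–109 — its reverse complement AGCAACTTG is not present.
Both primers anneal to the bottom strand with 3' ends pointing the same way, so neither can prime synthesis back toward the other.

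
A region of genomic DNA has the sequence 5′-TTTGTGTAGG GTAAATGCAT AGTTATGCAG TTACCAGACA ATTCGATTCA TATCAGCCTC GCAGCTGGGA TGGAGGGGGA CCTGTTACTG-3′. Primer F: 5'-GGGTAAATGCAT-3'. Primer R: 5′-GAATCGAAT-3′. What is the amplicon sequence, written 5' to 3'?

Scanning the template, GGGTAAATGCAT occurs at positions 9–20; this primer anneals to the bottom strand there with its 3' end pointing downstream.
Reverse complement of the reverse primer: ATTCGATTC. This occurs on the top strand at positions 41–49.
The product is the template from position 9 through 49 (41 bp).

5'-GGGTAAATGCATAGTTATGCAGTTACCAGACAATTCGATTC-3'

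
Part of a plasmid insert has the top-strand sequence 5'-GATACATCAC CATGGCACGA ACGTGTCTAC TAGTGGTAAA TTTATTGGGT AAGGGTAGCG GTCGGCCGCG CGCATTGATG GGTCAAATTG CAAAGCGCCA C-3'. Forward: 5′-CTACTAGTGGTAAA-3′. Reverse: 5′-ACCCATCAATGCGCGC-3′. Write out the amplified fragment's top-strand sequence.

5'-CTACTAGTGGTAAATTTATTGGGTAAGGGTAGCGGTCGGCCGCGCGCATTGATGGGT-3'

Scanning the template, CTACTAGTGGTAAA occurs at positions 27–40; this primer anneals to the bottom strand there with its 3' end pointing downstream.
Reverse complement of the reverse primer: GCGCGCATTGATGGGT. This occurs on the top strand at positions 68–83.
The product is the template from position 27 through 83 (57 bp).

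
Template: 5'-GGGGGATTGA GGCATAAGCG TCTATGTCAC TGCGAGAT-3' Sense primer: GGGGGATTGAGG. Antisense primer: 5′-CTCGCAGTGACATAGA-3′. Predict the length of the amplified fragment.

The forward primer matches the template at positions 1–12.
Reverse complement of the reverse primer: TCTATGTCACTGCGAG. This occurs on the top strand at positions 21–36.
Amplicon spans positions 1–36: 36 bp.

36 bp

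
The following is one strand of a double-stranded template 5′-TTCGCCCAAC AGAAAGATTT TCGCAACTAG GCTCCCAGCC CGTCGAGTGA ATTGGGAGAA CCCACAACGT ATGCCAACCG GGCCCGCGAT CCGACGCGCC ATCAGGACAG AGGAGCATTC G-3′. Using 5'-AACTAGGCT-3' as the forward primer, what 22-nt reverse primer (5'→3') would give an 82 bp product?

The forward primer binds at positions 25–33, so an 82 bp product ends at position 25 + 82 − 1 = 106.
The reverse primer anneals to the top strand over positions 85–106, i.e. to CGCGATCCGACGCGCCATCAGG.
Its sequence written 5'→3' is the reverse complement: CCTGATGGCGCGTCGGATCGCG.

5'-CCTGATGGCGCGTCGGATCGCG-3'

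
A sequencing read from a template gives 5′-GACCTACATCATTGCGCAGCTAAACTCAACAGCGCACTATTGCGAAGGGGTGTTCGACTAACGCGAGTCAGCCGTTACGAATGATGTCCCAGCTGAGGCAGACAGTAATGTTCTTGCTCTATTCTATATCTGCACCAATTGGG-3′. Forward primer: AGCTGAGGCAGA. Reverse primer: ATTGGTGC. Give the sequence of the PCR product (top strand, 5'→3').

5'-AGCTGAGGCAGACAGTAATGTTCTTGCTCTATTCTATATCTGCACCAAT-3'

Scanning the template, AGCTGAGGCAGA occurs at positions 91–102; this primer anneals to the bottom strand there with its 3' end pointing downstream.
Reverse complement of the reverse primer: GCACCAAT. This occurs on the top strand at positions 132–139.
The product is the template from position 91 through 139 (49 bp).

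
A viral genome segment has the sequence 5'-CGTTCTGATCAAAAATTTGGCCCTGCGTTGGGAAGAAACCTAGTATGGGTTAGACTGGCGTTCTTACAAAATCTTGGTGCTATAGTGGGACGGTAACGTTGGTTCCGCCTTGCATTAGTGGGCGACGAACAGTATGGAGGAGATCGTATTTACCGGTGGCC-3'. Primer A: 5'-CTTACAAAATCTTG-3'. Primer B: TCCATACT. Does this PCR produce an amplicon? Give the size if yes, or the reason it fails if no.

Yes — a 76 bp product.

Primer A (CTTACAAAATCTTG) matches the top strand at positions 63–76; it acts as a forward primer.
Primer B's reverse complement is AGTATGGA, matching the top strand at positions 131–138; it acts as a reverse primer.
The 3' ends face each other across positions 63–138, giving a 76 bp product.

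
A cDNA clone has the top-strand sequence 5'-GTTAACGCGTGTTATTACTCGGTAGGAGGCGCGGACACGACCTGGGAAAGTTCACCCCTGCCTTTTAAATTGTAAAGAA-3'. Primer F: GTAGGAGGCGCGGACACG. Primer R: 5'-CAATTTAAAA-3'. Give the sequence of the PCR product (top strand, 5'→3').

Scanning the template, GTAGGAGGCGCGGACACG occurs at positions 22–39; this primer anneals to the bottom strand there with its 3' end pointing downstream.
Reverse complement of the reverse primer: TTTTAAATTG. This occurs on the top strand at positions 63–72.
The product is the template from position 22 through 72 (51 bp).

5'-GTAGGAGGCGCGGACACGACCTGGGAAAGTTCACCCCTGCCTTTTAAATTG-3'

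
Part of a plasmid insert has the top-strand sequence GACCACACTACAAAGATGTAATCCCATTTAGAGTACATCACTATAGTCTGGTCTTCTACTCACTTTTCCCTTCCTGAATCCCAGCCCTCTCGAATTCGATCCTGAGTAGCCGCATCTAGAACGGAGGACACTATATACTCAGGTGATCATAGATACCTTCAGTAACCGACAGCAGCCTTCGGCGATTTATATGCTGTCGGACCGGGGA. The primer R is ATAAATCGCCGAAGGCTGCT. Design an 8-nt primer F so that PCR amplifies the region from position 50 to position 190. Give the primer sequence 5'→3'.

The reverse primer's reverse complement AGCAGCCTTCGGCGATTTAT matches the template at positions 171–190; the product starts at position 50.
The forward primer is identical to the top strand over positions 50–57: GGTCTTCT.

5'-GGTCTTCT-3'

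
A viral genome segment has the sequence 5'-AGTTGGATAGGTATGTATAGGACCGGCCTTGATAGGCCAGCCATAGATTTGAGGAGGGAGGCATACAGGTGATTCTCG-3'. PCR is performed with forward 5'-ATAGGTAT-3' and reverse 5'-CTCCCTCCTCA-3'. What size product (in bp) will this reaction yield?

54 bp

The forward primer matches the template at positions 7–14.
Taking the reverse complement of CTCCCTCCTCA gives TGAGGAGGGAG, found at positions 50–60 on the template; the primer anneals here to the top strand with its 3' end pointing upstream.
Product length = (reverse-primer end) − (forward-primer start) + 1 = 60 − 7 + 1 = 54 bp.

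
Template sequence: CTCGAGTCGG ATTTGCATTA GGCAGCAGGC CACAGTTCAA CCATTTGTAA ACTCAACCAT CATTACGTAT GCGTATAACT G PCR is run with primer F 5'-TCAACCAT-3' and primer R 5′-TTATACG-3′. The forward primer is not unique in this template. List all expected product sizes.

The forward primer TCAACCAT matches the top strand at positions 37–44, 53–60.
The reverse primer's reverse complement is CGTATAA, matching at positions 72–78.
Each forward site pairs with the reverse site to give a product ending at position 78: sizes 42, 26 bp.

42 bp, 26 bp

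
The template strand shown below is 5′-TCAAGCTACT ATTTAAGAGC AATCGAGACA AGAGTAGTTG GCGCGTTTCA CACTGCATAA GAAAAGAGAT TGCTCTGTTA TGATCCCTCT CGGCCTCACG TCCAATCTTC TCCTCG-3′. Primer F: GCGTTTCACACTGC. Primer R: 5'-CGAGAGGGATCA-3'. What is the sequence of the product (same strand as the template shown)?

Scanning the template, GCGTTTCACACTGC occurs at positions 43–56; this primer anneals to the bottom strand there with its 3' end pointing downstream.
Reverse complement of the reverse primer: TGATCCCTCTCG. This occurs on the top strand at positions 81–92.
The product is the template from position 43 through 92 (50 bp).

5'-GCGTTTCACACTGCATAAGAAAAGAGATTGCTCTGTTATGATCCCTCTCG-3'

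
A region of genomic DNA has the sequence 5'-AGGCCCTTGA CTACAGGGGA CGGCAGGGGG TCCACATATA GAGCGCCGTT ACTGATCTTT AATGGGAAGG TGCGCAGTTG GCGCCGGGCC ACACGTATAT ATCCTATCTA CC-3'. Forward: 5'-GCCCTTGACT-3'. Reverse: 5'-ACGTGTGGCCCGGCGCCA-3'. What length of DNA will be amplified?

94 bp

The forward primer matches the template at positions 3–12.
Taking the reverse complement of ACGTGTGGCCCGGCGCCA gives TGGCGCCGGGCCACACGT, found at positions 79–96 on the template; the primer anneals here to the top strand with its 3' end pointing upstream.
Amplicon spans positions 3–96: 94 bp.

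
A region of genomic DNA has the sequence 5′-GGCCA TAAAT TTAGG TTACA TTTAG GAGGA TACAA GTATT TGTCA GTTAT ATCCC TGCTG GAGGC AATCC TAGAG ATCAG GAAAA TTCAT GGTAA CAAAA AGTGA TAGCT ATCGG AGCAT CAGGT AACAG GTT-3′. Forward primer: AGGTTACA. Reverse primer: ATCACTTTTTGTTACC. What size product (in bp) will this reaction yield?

94 bp

Scanning the template, AGGTTACA occurs at positions 13–20; this primer anneals to the bottom strand there with its 3' end pointing downstream.
Taking the reverse complement of ATCACTTTTTGTTACC gives GGTAACAAAAAGTGAT, found at positions 91–106 on the template; the primer anneals here to the top strand with its 3' end pointing upstream.
The product runs from position 13 to position 106, so its length is 106 − 13 + 1 = 94 bp.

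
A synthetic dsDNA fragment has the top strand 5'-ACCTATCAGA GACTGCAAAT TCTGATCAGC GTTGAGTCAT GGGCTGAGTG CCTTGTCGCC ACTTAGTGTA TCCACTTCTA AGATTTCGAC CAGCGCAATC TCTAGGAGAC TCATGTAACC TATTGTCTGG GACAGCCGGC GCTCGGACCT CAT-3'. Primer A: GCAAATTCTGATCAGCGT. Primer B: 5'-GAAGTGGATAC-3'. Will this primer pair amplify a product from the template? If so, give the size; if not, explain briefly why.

Yes — a 64 bp product.

Primer A (GCAAATTCTGATCAGCGT) matches the top strand at positions 15–32; it acts as a forward primer.
Primer B's reverse complement is GTATCCACTTC, matching the top strand at positions 68–78; it acts as a reverse primer.
The 3' ends face each other across positions 15–78, giving a 64 bp product.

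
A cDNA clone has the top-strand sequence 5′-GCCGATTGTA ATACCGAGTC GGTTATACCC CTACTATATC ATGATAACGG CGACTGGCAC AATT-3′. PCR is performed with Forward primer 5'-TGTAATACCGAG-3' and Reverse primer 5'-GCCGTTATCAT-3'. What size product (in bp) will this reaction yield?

45 bp

The forward primer matches the template at positions 7–18.
Taking the reverse complement of GCCGTTATCAT gives ATGATAACGGC, found at positions 41–51 on the template; the primer anneals here to the top strand with its 3' end pointing upstream.
The product runs from position 7 to position 51, so its length is 51 − 7 + 1 = 45 bp.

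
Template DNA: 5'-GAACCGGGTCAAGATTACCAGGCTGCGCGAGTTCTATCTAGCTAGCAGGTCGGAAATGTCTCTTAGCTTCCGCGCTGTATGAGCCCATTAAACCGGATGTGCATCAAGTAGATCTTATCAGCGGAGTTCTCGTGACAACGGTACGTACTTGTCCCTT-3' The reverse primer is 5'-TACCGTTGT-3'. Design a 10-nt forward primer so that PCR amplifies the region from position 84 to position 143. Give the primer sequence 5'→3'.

The reverse primer's reverse complement ACAACGGTA matches the template at positions 135–143; the product starts at position 84.
The forward primer is identical to the top strand over positions 84–93: CCCATTAAAC.

5'-CCCATTAAAC-3'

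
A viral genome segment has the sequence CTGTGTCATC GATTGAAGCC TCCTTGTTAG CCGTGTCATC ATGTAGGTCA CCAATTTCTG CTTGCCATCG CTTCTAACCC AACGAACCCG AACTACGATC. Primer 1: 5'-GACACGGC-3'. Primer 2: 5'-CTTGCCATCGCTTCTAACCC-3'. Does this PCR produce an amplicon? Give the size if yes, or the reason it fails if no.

Primer 1 (GACACGGC) has reverse complement GCCGTGTC, which matches the top strand at positions 30–37; primer 1 anneals to the top strand there with its 3' end pointing upstream toward position 30.
Primer 2 (CTTGCCATCGCTTCTAACCC) matches the top strand directly at positions 61–80; it anneals to the bottom strand with its 3' end pointing downstream toward position 80.
The 3' ends diverge (primer 1 extends toward position 1, primer 2 toward position 100), so the primers never converge on a shared product.

No product — the primers' 3' ends point away from each other.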